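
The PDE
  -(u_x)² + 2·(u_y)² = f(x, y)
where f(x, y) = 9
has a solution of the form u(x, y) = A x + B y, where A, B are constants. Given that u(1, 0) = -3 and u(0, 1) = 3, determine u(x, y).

Substitute the ansatz u = A x + B y into the left-hand side.
Derivatives of the ansatz:
  u_x = A
  u_y = B
Term by term:
  -(u_x)² = - A^{2}
  2·(u_y)² = 2 B^{2}
So the left-hand side equals
  - A^{2} + 2 B^{2}
This must equal f(x, y) = 9 identically.
Matching coefficients of the independent functions:
  [constant term]:  - A^{2} + 2 B^{2} = 9
These equations do not fix every constant; impose the point condition(s):
  u(1, 0) = -3  ⟹  A = -3
  u(0, 1) = 3  ⟹  B = 3
Solving the combined system: A = -3, B = 3.
Hence u(x, y) = - 3 x + 3 y.

Answer: u(x, y) = - 3 x + 3 y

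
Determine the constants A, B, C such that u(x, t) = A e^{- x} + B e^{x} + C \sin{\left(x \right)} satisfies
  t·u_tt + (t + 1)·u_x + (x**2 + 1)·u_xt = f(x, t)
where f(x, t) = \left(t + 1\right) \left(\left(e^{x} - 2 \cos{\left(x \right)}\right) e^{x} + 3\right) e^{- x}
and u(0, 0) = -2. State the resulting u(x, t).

Substitute the ansatz u = A e^{- x} + B e^{x} + C \sin{\left(x \right)} into the left-hand side.
Derivatives of the ansatz:
  u_tt = 0
  u_x = - A e^{- x} + B e^{x} + C \cos{\left(x \right)}
  u_xt = 0
Term by term:
  t·u_tt = 0
  (t + 1)·u_x = - A t e^{- x} - A e^{- x} + B t e^{x} + B e^{x} + C t \cos{\left(x \right)} + C \cos{\left(x \right)}
  (x**2 + 1)·u_xt = 0
So the left-hand side equals
  - A t e^{- x} - A e^{- x} + B t e^{x} + B e^{x} + C t \cos{\left(x \right)} + C \cos{\left(x \right)}
This must equal f(x, t) identically; expanded, f = t e^{x} - 2 t \cos{\left(x \right)} + 3 t e^{- x} + e^{x} - 2 \cos{\left(x \right)} + 3 e^{- x}.
Matching coefficients of the independent functions:
  [t e^{- x}, e^{- x}]:  - A = 3
  [t e^{x}, e^{x}]:  B = 1
  [t \cos{\left(x \right)}, \cos{\left(x \right)}]:  C = -2
Solving: A = -3, B = 1, C = -2.
Check against the point condition:
  u(0, 0) = -2  ⟹  A + B = -2  ✓
Hence u(x, t) = e^{x} - 2 \sin{\left(x \right)} - 3 e^{- x}.

Answer: u(x, t) = e^{x} - 2 \sin{\left(x \right)} - 3 e^{- x}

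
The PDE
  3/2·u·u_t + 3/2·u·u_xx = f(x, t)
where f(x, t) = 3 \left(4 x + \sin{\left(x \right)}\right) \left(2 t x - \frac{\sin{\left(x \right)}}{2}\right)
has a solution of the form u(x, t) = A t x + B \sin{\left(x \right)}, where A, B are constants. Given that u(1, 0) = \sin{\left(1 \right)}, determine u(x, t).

Substitute the ansatz u = A t x + B \sin{\left(x \right)} into the left-hand side.
Derivatives of the ansatz:
  u_t = A x
  u_xx = - B \sin{\left(x \right)}
Term by term:
  3/2·u·u_t = \frac{3 A^{2} t x^{2}}{2} + \frac{3 A B x \sin{\left(x \right)}}{2}
  3/2·u·u_xx = - \frac{3 A B t x \sin{\left(x \right)}}{2} - \frac{3 B^{2} \sin^{2}{\left(x \right)}}{2}
So the left-hand side equals
  \frac{3 A^{2} t x^{2}}{2} - \frac{3 A B t x \sin{\left(x \right)}}{2} + \frac{3 A B x \sin{\left(x \right)}}{2} - \frac{3 B^{2} \sin^{2}{\left(x \right)}}{2}
This must equal f(x, t) identically; expanded, f = 24 t x^{2} + 6 t x \sin{\left(x \right)} - 6 x \sin{\left(x \right)} - \frac{3 \sin^{2}{\left(x \right)}}{2}.
Matching coefficients of the independent functions:
  [t x^{2}]:  \frac{3 A^{2}}{2} = 24
  [x \sin{\left(x \right)}]:  \frac{3 A B}{2} = -6
  [t x \sin{\left(x \right)}]:  - \frac{3 A B}{2} = 6
  [\sin^{2}{\left(x \right)}]:  - \frac{3 B^{2}}{2} = - \frac{3}{2}
These equations allow (A, B) = (-4, 1) or (4, -1).
Impose the point condition(s):
  u(1, 0) = \sin{\left(1 \right)}  ⟹  B \sin{\left(1 \right)} = \sin{\left(1 \right)}
Only A = -4, B = 1 satisfies everything.
Hence u(x, t) = - 4 t x + \sin{\left(x \right)}.

Answer: u(x, t) = - 4 t x + \sin{\left(x \right)}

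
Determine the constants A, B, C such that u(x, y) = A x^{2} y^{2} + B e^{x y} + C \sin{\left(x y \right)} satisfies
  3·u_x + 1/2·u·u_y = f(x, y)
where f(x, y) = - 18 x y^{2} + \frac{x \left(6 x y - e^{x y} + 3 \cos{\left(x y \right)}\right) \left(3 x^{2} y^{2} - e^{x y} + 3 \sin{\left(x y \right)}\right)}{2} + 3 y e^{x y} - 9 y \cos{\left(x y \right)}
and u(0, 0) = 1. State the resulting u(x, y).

Substitute the ansatz u = A x^{2} y^{2} + B e^{x y} + C \sin{\left(x y \right)} into the left-hand side.
Derivatives of the ansatz:
  u_x = 2 A x y^{2} + B y e^{x y} + C y \cos{\left(x y \right)}
  u_y = 2 A x^{2} y + B x e^{x y} + C x \cos{\left(x y \right)}
Term by term:
  3·u_x = 6 A x y^{2} + 3 B y e^{x y} + 3 C y \cos{\left(x y \right)}
  1/2·u·u_y = A^{2} x^{4} y^{3} + \frac{A B x^{3} y^{2} e^{x y}}{2} + A B x^{2} y e^{x y} + \frac{A C x^{3} y^{2} \cos{\left(x y \right)}}{2} + A C x^{2} y \sin{\left(x y \right)} + \frac{B^{2} x e^{2 x y}}{2} + \frac{B C x e^{x y} \sin{\left(x y \right)}}{2} + \frac{B C x e^{x y} \cos{\left(x y \right)}}{2} + \frac{C^{2} x \sin{\left(x y \right)} \cos{\left(x y \right)}}{2}
So the left-hand side equals
  A^{2} x^{4} y^{3} + \frac{A B x^{3} y^{2} e^{x y}}{2} + A B x^{2} y e^{x y} + \frac{A C x^{3} y^{2} \cos{\left(x y \right)}}{2} + A C x^{2} y \sin{\left(x y \right)} + 6 A x y^{2} + \frac{B^{2} x e^{2 x y}}{2} + \frac{B C x e^{x y} \sin{\left(x y \right)}}{2} + \frac{B C x e^{x y} \cos{\left(x y \right)}}{2} + 3 B y e^{x y} + \frac{C^{2} x \sin{\left(x y \right)} \cos{\left(x y \right)}}{2} + 3 C y \cos{\left(x y \right)}
This must equal f(x, y) identically; expanded, f = 9 x^{4} y^{3} - \frac{3 x^{3} y^{2} e^{x y}}{2} + \frac{9 x^{3} y^{2} \cos{\left(x y \right)}}{2} - 3 x^{2} y e^{x y} + 9 x^{2} y \sin{\left(x y \right)} - 18 x y^{2} + \frac{x e^{2 x y}}{2} - \frac{3 x e^{x y} \sin{\left(x y \right)}}{2} - \frac{3 x e^{x y} \cos{\left(x y \right)}}{2} + \frac{9 x \sin{\left(x y \right)} \cos{\left(x y \right)}}{2} + 3 y e^{x y} - 9 y \cos{\left(x y \right)}.
Matching coefficients of the independent functions:
  [x y^{2}]:  6 A = -18
  [x e^{2 x y}]:  \frac{B^{2}}{2} = \frac{1}{2}
  [x^{4} y^{3}]:  A^{2} = 9
  [y e^{x y}]:  3 B = 3
  [y \cos{\left(x y \right)}]:  3 C = -9
  [x e^{x y} \sin{\left(x y \right)}, x e^{x y} \cos{\left(x y \right)}]:  \frac{B C}{2} = - \frac{3}{2}
  [x \sin{\left(x y \right)} \cos{\left(x y \right)}]:  \frac{C^{2}}{2} = \frac{9}{2}
  [x^{2} y e^{x y}]:  A B = -3
  [x^{2} y \sin{\left(x y \right)}]:  A C = 9
  [x^{3} y^{2} e^{x y}]:  \frac{A B}{2} = - \frac{3}{2}
  [x^{3} y^{2} \cos{\left(x y \right)}]:  \frac{A C}{2} = \frac{9}{2}
Solving: A = -3, B = 1, C = -3.
Check against the point condition:
  u(0, 0) = 1  ⟹  B = 1  ✓
Hence u(x, y) = - 3 x^{2} y^{2} + e^{x y} - 3 \sin{\left(x y \right)}.

Answer: u(x, y) = - 3 x^{2} y^{2} + e^{x y} - 3 \sin{\left(x y \right)}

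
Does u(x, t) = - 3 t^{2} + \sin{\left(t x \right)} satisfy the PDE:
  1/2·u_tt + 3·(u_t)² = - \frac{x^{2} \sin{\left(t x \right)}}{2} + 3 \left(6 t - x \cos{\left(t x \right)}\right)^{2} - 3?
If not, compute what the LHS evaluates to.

Evaluate each term of the left-hand side for u = - 3 t^{2} + \sin{\left(t x \right)}.
Derivatives:
  u_tt = - x^{2} \sin{\left(t x \right)} - 6
  u_t = - 6 t + x \cos{\left(t x \right)}
Terms:
  1/2·u_tt = - \frac{x^{2} \sin{\left(t x \right)}}{2} - 3
  3·(u_t)² = 3 \left(- 6 t + x \cos{\left(t x \right)}\right)^{2}
Sum: LHS = - \frac{x^{2} \sin{\left(t x \right)}}{2} + 3 \left(6 t - x \cos{\left(t x \right)}\right)^{2} - 3
This is exactly the given right-hand side, so u is a solution.

Answer: Yes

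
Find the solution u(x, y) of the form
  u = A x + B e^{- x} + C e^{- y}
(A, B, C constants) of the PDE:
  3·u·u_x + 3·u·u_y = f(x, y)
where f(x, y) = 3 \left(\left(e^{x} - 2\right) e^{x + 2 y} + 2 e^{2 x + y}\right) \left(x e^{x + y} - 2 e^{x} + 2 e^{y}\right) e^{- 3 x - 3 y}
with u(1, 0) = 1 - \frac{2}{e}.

Substitute the ansatz u = A x + B e^{- x} + C e^{- y} into the left-hand side.
Derivatives of the ansatz:
  u_x = A - B e^{- x}
  u_y = - C e^{- y}
Term by term:
  3·u·u_x = 3 A^{2} x - 3 A B x e^{- x} + 3 A B e^{- x} + 3 A C e^{- y} - 3 B^{2} e^{- 2 x} - 3 B C e^{- x} e^{- y}
  3·u·u_y = - 3 A C x e^{- y} - 3 B C e^{- x} e^{- y} - 3 C^{2} e^{- 2 y}
So the left-hand side equals
  3 A^{2} x - 3 A B x e^{- x} + 3 A B e^{- x} - 3 A C x e^{- y} + 3 A C e^{- y} - 3 B^{2} e^{- 2 x} - 6 B C e^{- x} e^{- y} - 3 C^{2} e^{- 2 y}
This must equal f(x, y) identically; expanded, f = 3 x + 6 x e^{- y} - 6 x e^{- x} - 6 e^{- y} - 12 e^{- 2 y} + 6 e^{- x} + 24 e^{- x} e^{- y} - 12 e^{- 2 x}.
Matching coefficients of the independent functions:
  [x]:  3 A^{2} = 3
  [x e^{- x}]:  - 3 A B = -6
  [x e^{- y}]:  - 3 A C = 6
  [e^{- x} e^{- y}]:  - 6 B C = 24
  [e^{- 2 x}]:  - 3 B^{2} = -12
  [e^{- x}]:  3 A B = 6
  [e^{- 2 y}]:  - 3 C^{2} = -12
  [e^{- y}]:  3 A C = -6
These equations allow (A, B, C) = (-1, -2, 2) or (1, 2, -2).
Impose the point condition(s):
  u(1, 0) = 1 - \frac{2}{e}  ⟹  A + \frac{B}{e} + C = 1 - \frac{2}{e}
Only A = -1, B = -2, C = 2 satisfies everything.
Hence u(x, y) = - x + 2 e^{- y} - 2 e^{- x}.

Answer: u(x, y) = - x + 2 e^{- y} - 2 e^{- x}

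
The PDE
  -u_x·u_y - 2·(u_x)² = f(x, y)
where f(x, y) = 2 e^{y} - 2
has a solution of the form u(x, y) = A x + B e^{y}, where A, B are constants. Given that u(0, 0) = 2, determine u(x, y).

Substitute the ansatz u = A x + B e^{y} into the left-hand side.
Derivatives of the ansatz:
  u_x = A
  u_y = B e^{y}
Term by term:
  -u_x·u_y = - A B e^{y}
  -2·(u_x)² = - 2 A^{2}
So the left-hand side equals
  - 2 A^{2} - A B e^{y}
This must equal f(x, y) = 2 e^{y} - 2 identically.
Matching coefficients of the independent functions:
  [constant term]:  - 2 A^{2} = -2
  [e^{y}]:  - A B = 2
These equations allow (A, B) = (-1, 2) or (1, -2).
Impose the point condition(s):
  u(0, 0) = 2  ⟹  B = 2
Only A = -1, B = 2 satisfies everything.
Hence u(x, y) = - x + 2 e^{y}.

Answer: u(x, y) = - x + 2 e^{y}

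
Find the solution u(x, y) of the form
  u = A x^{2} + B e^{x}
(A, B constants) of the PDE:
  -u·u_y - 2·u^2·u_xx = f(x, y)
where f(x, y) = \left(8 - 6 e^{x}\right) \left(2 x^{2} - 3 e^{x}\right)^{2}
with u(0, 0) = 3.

Substitute the ansatz u = A x^{2} + B e^{x} into the left-hand side.
Derivatives of the ansatz:
  u_y = 0
  u_xx = 2 A + B e^{x}
Term by term:
  -u·u_y = 0
  -2·u^2·u_xx = - 4 A^{3} x^{4} - 2 A^{2} B x^{4} e^{x} - 8 A^{2} B x^{2} e^{x} - 4 A B^{2} x^{2} e^{2 x} - 4 A B^{2} e^{2 x} - 2 B^{3} e^{3 x}
So the left-hand side equals
  - 4 A^{3} x^{4} - 2 A^{2} B x^{4} e^{x} - 8 A^{2} B x^{2} e^{x} - 4 A B^{2} x^{2} e^{2 x} - 4 A B^{2} e^{2 x} - 2 B^{3} e^{3 x}
This must equal f(x, y) identically; expanded, f = - 24 x^{4} e^{x} + 32 x^{4} + 72 x^{2} e^{2 x} - 96 x^{2} e^{x} - 54 e^{3 x} + 72 e^{2 x}.
Matching coefficients of the independent functions:
  [x^{4}]:  - 4 A^{3} = 32
  [x^{2} e^{x}]:  - 8 A^{2} B = -96
  [x^{2} e^{2 x}, e^{2 x}]:  - 4 A B^{2} = 72
  [x^{4} e^{x}]:  - 2 A^{2} B = -24
  [e^{3 x}]:  - 2 B^{3} = -54
Solving: A = -2, B = 3.
Check against the point condition:
  u(0, 0) = 3  ⟹  B = 3  ✓
Hence u(x, y) = - 2 x^{2} + 3 e^{x}.

Answer: u(x, y) = - 2 x^{2} + 3 e^{x}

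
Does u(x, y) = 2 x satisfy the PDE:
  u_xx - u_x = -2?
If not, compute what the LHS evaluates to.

Evaluate each term of the left-hand side for u = 2 x.
Derivatives:
  u_xx = 0
  u_x = 2
Terms:
  u_xx = 0
  -u_x = -2
Sum: LHS = -2
This is exactly the given right-hand side, so u is a solution.

Answer: Yes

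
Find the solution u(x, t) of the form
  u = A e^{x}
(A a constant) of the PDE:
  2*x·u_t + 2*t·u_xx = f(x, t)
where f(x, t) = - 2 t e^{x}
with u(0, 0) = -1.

Answer: u(x, t) = - e^{x}

Derivation:
Substitute the ansatz u = A e^{x} into the left-hand side.
Derivatives of the ansatz:
  u_t = 0
  u_xx = A e^{x}
Term by term:
  2*x·u_t = 0
  2*t·u_xx = 2 A t e^{x}
So the left-hand side equals
  2 A t e^{x}
This must equal f(x, t) = - 2 t e^{x} identically.
Matching coefficients of the independent functions:
  [t e^{x}]:  2 A = -2
Solving: A = -1.
Check against the point condition:
  u(0, 0) = -1  ⟹  A = -1  ✓
Hence u(x, t) = - e^{x}.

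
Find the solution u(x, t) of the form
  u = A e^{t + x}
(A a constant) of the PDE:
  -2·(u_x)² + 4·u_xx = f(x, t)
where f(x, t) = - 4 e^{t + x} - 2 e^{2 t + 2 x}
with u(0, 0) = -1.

Answer: u(x, t) = - e^{t + x}

Derivation:
Substitute the ansatz u = A e^{t + x} into the left-hand side.
Derivatives of the ansatz:
  u_x = A e^{t} e^{x}
  u_xx = A e^{t} e^{x}
Term by term:
  -2·(u_x)² = - 2 A^{2} e^{2 t} e^{2 x}
  4·u_xx = 4 A e^{t} e^{x}
So the left-hand side equals
  - 2 A^{2} e^{2 t} e^{2 x} + 4 A e^{t} e^{x}
This must equal f(x, t) identically; expanded, f = - 2 e^{2 t} e^{2 x} - 4 e^{t} e^{x}.
Matching coefficients of the independent functions:
  [e^{t} e^{x}]:  4 A = -4
  [e^{2 t} e^{2 x}]:  - 2 A^{2} = -2
Solving: A = -1.
Check against the point condition:
  u(0, 0) = -1  ⟹  A = -1  ✓
Hence u(x, t) = - e^{t + x}.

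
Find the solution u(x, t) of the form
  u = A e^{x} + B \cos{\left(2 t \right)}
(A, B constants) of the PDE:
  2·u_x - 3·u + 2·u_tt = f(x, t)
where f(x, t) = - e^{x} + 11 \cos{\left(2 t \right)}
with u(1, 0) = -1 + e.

Substitute the ansatz u = A e^{x} + B \cos{\left(2 t \right)} into the left-hand side.
Derivatives of the ansatz:
  u_x = A e^{x}
  u_tt = - 4 B \cos{\left(2 t \right)}
Term by term:
  2·u_x = 2 A e^{x}
  -3·u = - 3 A e^{x} - 3 B \cos{\left(2 t \right)}
  2·u_tt = - 8 B \cos{\left(2 t \right)}
So the left-hand side equals
  - A e^{x} - 11 B \cos{\left(2 t \right)}
This must equal f(x, t) = - e^{x} + 11 \cos{\left(2 t \right)} identically.
Matching coefficients of the independent functions:
  [e^{x}]:  - A = -1
  [\cos{\left(2 t \right)}]:  - 11 B = 11
Solving: A = 1, B = -1.
Check against the point condition:
  u(1, 0) = -1 + e  ⟹  e A + B = -1 + e  ✓
Hence u(x, t) = e^{x} - \cos{\left(2 t \right)}.

Answer: u(x, t) = e^{x} - \cos{\left(2 t \right)}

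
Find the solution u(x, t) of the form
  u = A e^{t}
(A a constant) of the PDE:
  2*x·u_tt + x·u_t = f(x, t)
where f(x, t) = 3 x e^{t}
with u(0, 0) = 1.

Substitute the ansatz u = A e^{t} into the left-hand side.
Derivatives of the ansatz:
  u_tt = A e^{t}
  u_t = A e^{t}
Term by term:
  2*x·u_tt = 2 A x e^{t}
  x·u_t = A x e^{t}
So the left-hand side equals
  3 A x e^{t}
This must equal f(x, t) = 3 x e^{t} identically.
Matching coefficients of the independent functions:
  [x e^{t}]:  3 A = 3
Solving: A = 1.
Check against the point condition:
  u(0, 0) = 1  ⟹  A = 1  ✓
Hence u(x, t) = e^{t}.

Answer: u(x, t) = e^{t}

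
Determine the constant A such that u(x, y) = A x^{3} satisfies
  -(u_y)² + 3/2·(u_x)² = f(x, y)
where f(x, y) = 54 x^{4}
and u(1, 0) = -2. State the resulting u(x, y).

Answer: u(x, y) = - 2 x^{3}

Derivation:
Substitute the ansatz u = A x^{3} into the left-hand side.
Derivatives of the ansatz:
  u_y = 0
  u_x = 3 A x^{2}
Term by term:
  -(u_y)² = 0
  3/2·(u_x)² = \frac{27 A^{2} x^{4}}{2}
So the left-hand side equals
  \frac{27 A^{2} x^{4}}{2}
This must equal f(x, y) = 54 x^{4} identically.
Matching coefficients of the independent functions:
  [x^{4}]:  \frac{27 A^{2}}{2} = 54
These equations allow (A) = (-2) or (2).
Impose the point condition(s):
  u(1, 0) = -2  ⟹  A = -2
Only A = -2 satisfies everything.
Hence u(x, y) = - 2 x^{3}.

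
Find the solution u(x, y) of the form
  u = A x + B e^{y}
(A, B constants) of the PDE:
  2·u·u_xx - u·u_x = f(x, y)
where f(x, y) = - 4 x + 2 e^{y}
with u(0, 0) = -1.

Answer: u(x, y) = 2 x - e^{y}

Derivation:
Substitute the ansatz u = A x + B e^{y} into the left-hand side.
Derivatives of the ansatz:
  u_xx = 0
  u_x = A
Term by term:
  2·u·u_xx = 0
  -u·u_x = - A^{2} x - A B e^{y}
So the left-hand side equals
  - A^{2} x - A B e^{y}
This must equal f(x, y) = - 4 x + 2 e^{y} identically.
Matching coefficients of the independent functions:
  [x]:  - A^{2} = -4
  [e^{y}]:  - A B = 2
These equations allow (A, B) = (-2, 1) or (2, -1).
Impose the point condition(s):
  u(0, 0) = -1  ⟹  B = -1
Only A = 2, B = -1 satisfies everything.
Hence u(x, y) = 2 x - e^{y}.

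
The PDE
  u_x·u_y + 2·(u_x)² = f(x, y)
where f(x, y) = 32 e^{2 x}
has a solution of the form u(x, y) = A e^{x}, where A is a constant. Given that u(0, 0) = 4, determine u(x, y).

Substitute the ansatz u = A e^{x} into the left-hand side.
Derivatives of the ansatz:
  u_x = A e^{x}
  u_y = 0
Term by term:
  u_x·u_y = 0
  2·(u_x)² = 2 A^{2} e^{2 x}
So the left-hand side equals
  2 A^{2} e^{2 x}
This must equal f(x, y) = 32 e^{2 x} identically.
Matching coefficients of the independent functions:
  [e^{2 x}]:  2 A^{2} = 32
These equations allow (A) = (-4) or (4).
Impose the point condition(s):
  u(0, 0) = 4  ⟹  A = 4
Only A = 4 satisfies everything.
Hence u(x, y) = 4 e^{x}.

Answer: u(x, y) = 4 e^{x}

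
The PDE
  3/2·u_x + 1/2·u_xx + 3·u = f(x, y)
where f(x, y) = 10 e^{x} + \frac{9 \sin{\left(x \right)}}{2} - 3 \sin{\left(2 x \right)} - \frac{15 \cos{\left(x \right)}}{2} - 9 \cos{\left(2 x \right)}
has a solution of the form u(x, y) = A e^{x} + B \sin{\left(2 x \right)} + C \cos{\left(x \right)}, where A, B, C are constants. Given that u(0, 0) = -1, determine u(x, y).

Answer: u(x, y) = 2 e^{x} - 3 \sin{\left(2 x \right)} - 3 \cos{\left(x \right)}

Derivation:
Substitute the ansatz u = A e^{x} + B \sin{\left(2 x \right)} + C \cos{\left(x \right)} into the left-hand side.
Derivatives of the ansatz:
  u_x = A e^{x} + 2 B \cos{\left(2 x \right)} - C \sin{\left(x \right)}
  u_xx = A e^{x} - 4 B \sin{\left(2 x \right)} - C \cos{\left(x \right)}
Term by term:
  3/2·u_x = \frac{3 A e^{x}}{2} + 3 B \cos{\left(2 x \right)} - \frac{3 C \sin{\left(x \right)}}{2}
  1/2·u_xx = \frac{A e^{x}}{2} - 2 B \sin{\left(2 x \right)} - \frac{C \cos{\left(x \right)}}{2}
  3·u = 3 A e^{x} + 3 B \sin{\left(2 x \right)} + 3 C \cos{\left(x \right)}
So the left-hand side equals
  5 A e^{x} + B \sin{\left(2 x \right)} + 3 B \cos{\left(2 x \right)} - \frac{3 C \sin{\left(x \right)}}{2} + \frac{5 C \cos{\left(x \right)}}{2}
This must equal f(x, y) = 10 e^{x} + \frac{9 \sin{\left(x \right)}}{2} - 3 \sin{\left(2 x \right)} - \frac{15 \cos{\left(x \right)}}{2} - 9 \cos{\left(2 x \right)} identically.
Matching coefficients of the independent functions:
  [e^{x}]:  5 A = 10
  [\sin{\left(x \right)}]:  - \frac{3 C}{2} = \frac{9}{2}
  [\sin{\left(2 x \right)}]:  B = -3
  [\cos{\left(x \right)}]:  \frac{5 C}{2} = - \frac{15}{2}
  [\cos{\left(2 x \right)}]:  3 B = -9
Solving: A = 2, B = -3, C = -3.
Check against the point condition:
  u(0, 0) = -1  ⟹  A + C = -1  ✓
Hence u(x, y) = 2 e^{x} - 3 \sin{\left(2 x \right)} - 3 \cos{\left(x \right)}.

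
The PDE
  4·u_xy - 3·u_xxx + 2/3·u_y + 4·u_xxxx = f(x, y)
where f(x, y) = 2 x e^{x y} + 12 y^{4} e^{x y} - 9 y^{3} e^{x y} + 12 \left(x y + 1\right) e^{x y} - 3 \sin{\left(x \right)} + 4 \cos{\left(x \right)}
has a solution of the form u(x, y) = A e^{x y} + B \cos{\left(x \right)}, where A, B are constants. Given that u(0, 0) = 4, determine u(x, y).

Answer: u(x, y) = 3 e^{x y} + \cos{\left(x \right)}

Derivation:
Substitute the ansatz u = A e^{x y} + B \cos{\left(x \right)} into the left-hand side.
Derivatives of the ansatz:
  u_xy = A x y e^{x y} + A e^{x y}
  u_xxx = A y^{3} e^{x y} + B \sin{\left(x \right)}
  u_y = A x e^{x y}
  u_xxxx = A y^{4} e^{x y} + B \cos{\left(x \right)}
Term by term:
  4·u_xy = 4 A x y e^{x y} + 4 A e^{x y}
  -3·u_xxx = - 3 A y^{3} e^{x y} - 3 B \sin{\left(x \right)}
  2/3·u_y = \frac{2 A x e^{x y}}{3}
  4·u_xxxx = 4 A y^{4} e^{x y} + 4 B \cos{\left(x \right)}
So the left-hand side equals
  4 A x y e^{x y} + \frac{2 A x e^{x y}}{3} + 4 A y^{4} e^{x y} - 3 A y^{3} e^{x y} + 4 A e^{x y} - 3 B \sin{\left(x \right)} + 4 B \cos{\left(x \right)}
This must equal f(x, y) identically; expanded, f = 12 x y e^{x y} + 2 x e^{x y} + 12 y^{4} e^{x y} - 9 y^{3} e^{x y} + 12 e^{x y} - 3 \sin{\left(x \right)} + 4 \cos{\left(x \right)}.
Matching coefficients of the independent functions:
  [x e^{x y}]:  \frac{2 A}{3} = 2
  [y^{3} e^{x y}]:  - 3 A = -9
  [y^{4} e^{x y}, x y e^{x y}, e^{x y}]:  4 A = 12
  [\sin{\left(x \right)}]:  - 3 B = -3
  [\cos{\left(x \right)}]:  4 B = 4
Solving: A = 3, B = 1.
Check against the point condition:
  u(0, 0) = 4  ⟹  A + B = 4  ✓
Hence u(x, y) = 3 e^{x y} + \cos{\left(x \right)}.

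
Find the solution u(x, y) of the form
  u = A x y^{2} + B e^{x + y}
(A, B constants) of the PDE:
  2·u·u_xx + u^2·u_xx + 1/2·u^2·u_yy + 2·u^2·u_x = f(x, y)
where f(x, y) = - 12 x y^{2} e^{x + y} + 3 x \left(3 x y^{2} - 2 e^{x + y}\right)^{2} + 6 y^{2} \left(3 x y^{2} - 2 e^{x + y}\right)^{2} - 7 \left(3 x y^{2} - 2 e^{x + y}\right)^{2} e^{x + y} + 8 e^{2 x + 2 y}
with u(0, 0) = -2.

Substitute the ansatz u = A x y^{2} + B e^{x + y} into the left-hand side.
Derivatives of the ansatz:
  u_xx = B e^{x} e^{y}
  u_yy = 2 A x + B e^{x} e^{y}
  u_x = A y^{2} + B e^{x} e^{y}
Term by term:
  2·u·u_xx = 2 A B x y^{2} e^{x} e^{y} + 2 B^{2} e^{2 x} e^{2 y}
  u^2·u_xx = A^{2} B x^{2} y^{4} e^{x} e^{y} + 2 A B^{2} x y^{2} e^{2 x} e^{2 y} + B^{3} e^{3 x} e^{3 y}
  1/2·u^2·u_yy = A^{3} x^{3} y^{4} + \frac{A^{2} B x^{2} y^{4} e^{x} e^{y}}{2} + 2 A^{2} B x^{2} y^{2} e^{x} e^{y} + A B^{2} x y^{2} e^{2 x} e^{2 y} + A B^{2} x e^{2 x} e^{2 y} + \frac{B^{3} e^{3 x} e^{3 y}}{2}
  2·u^2·u_x = 2 A^{3} x^{2} y^{6} + 2 A^{2} B x^{2} y^{4} e^{x} e^{y} + 4 A^{2} B x y^{4} e^{x} e^{y} + 4 A B^{2} x y^{2} e^{2 x} e^{2 y} + 2 A B^{2} y^{2} e^{2 x} e^{2 y} + 2 B^{3} e^{3 x} e^{3 y}
So the left-hand side equals
  A^{3} x^{3} y^{4} + 2 A^{3} x^{2} y^{6} + \frac{7 A^{2} B x^{2} y^{4} e^{x} e^{y}}{2} + 2 A^{2} B x^{2} y^{2} e^{x} e^{y} + 4 A^{2} B x y^{4} e^{x} e^{y} + 7 A B^{2} x y^{2} e^{2 x} e^{2 y} + A B^{2} x e^{2 x} e^{2 y} + 2 A B^{2} y^{2} e^{2 x} e^{2 y} + 2 A B x y^{2} e^{x} e^{y} + \frac{7 B^{3} e^{3 x} e^{3 y}}{2} + 2 B^{2} e^{2 x} e^{2 y}
This must equal f(x, y) identically; expanded, f = 27 x^{3} y^{4} + 54 x^{2} y^{6} - 63 x^{2} y^{4} e^{x} e^{y} - 36 x^{2} y^{2} e^{x} e^{y} - 72 x y^{4} e^{x} e^{y} + 84 x y^{2} e^{2 x} e^{2 y} - 12 x y^{2} e^{x} e^{y} + 12 x e^{2 x} e^{2 y} + 24 y^{2} e^{2 x} e^{2 y} - 28 e^{3 x} e^{3 y} + 8 e^{2 x} e^{2 y}.
Matching coefficients of the independent functions:
  [x^{2} y^{6}]:  2 A^{3} = 54
  [x^{3} y^{4}]:  A^{3} = 27
  [e^{2 x} e^{2 y}]:  2 B^{2} = 8
  [e^{3 x} e^{3 y}]:  \frac{7 B^{3}}{2} = -28
  [x e^{2 x} e^{2 y}]:  A B^{2} = 12
  [y^{2} e^{2 x} e^{2 y}]:  2 A B^{2} = 24
  [x y^{2} e^{x} e^{y}]:  2 A B = -12
  [x y^{2} e^{2 x} e^{2 y}]:  7 A B^{2} = 84
  [x y^{4} e^{x} e^{y}]:  4 A^{2} B = -72
  [x^{2} y^{2} e^{x} e^{y}]:  2 A^{2} B = -36
  [x^{2} y^{4} e^{x} e^{y}]:  \frac{7 A^{2} B}{2} = -63
Solving: A = 3, B = -2.
Check against the point condition:
  u(0, 0) = -2  ⟹  B = -2  ✓
Hence u(x, y) = 3 x y^{2} - 2 e^{x + y}.

Answer: u(x, y) = 3 x y^{2} - 2 e^{x + y}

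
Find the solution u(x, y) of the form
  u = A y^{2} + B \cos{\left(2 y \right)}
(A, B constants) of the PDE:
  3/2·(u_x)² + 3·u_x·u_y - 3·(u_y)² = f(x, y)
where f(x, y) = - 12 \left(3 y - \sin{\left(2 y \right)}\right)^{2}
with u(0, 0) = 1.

Substitute the ansatz u = A y^{2} + B \cos{\left(2 y \right)} into the left-hand side.
Derivatives of the ansatz:
  u_x = 0
  u_y = 2 A y - 2 B \sin{\left(2 y \right)}
Term by term:
  3/2·(u_x)² = 0
  3·u_x·u_y = 0
  -3·(u_y)² = - 12 A^{2} y^{2} + 24 A B y \sin{\left(2 y \right)} - 12 B^{2} \sin^{2}{\left(2 y \right)}
So the left-hand side equals
  - 12 A^{2} y^{2} + 24 A B y \sin{\left(2 y \right)} - 12 B^{2} \sin^{2}{\left(2 y \right)}
This must equal f(x, y) identically; expanded, f = - 108 y^{2} + 72 y \sin{\left(2 y \right)} - 12 \sin^{2}{\left(2 y \right)}.
Matching coefficients of the independent functions:
  [y^{2}]:  - 12 A^{2} = -108
  [y \sin{\left(2 y \right)}]:  24 A B = 72
  [\sin^{2}{\left(2 y \right)}]:  - 12 B^{2} = -12
These equations allow (A, B) = (-3, -1) or (3, 1).
Impose the point condition(s):
  u(0, 0) = 1  ⟹  B = 1
Only A = 3, B = 1 satisfies everything.
Hence u(x, y) = 3 y^{2} + \cos{\left(2 y \right)}.

Answer: u(x, y) = 3 y^{2} + \cos{\left(2 y \right)}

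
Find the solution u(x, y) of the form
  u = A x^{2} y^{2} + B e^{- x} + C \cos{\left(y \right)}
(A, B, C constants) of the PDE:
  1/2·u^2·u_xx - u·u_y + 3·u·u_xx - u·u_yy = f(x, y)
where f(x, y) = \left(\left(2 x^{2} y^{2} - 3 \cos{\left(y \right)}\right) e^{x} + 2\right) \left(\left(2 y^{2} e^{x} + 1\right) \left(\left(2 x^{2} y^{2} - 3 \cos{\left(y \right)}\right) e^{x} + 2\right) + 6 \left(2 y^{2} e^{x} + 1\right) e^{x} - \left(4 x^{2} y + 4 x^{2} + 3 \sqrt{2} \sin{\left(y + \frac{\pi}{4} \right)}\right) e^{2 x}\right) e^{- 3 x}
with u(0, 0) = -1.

Substitute the ansatz u = A x^{2} y^{2} + B e^{- x} + C \cos{\left(y \right)} into the left-hand side.
Derivatives of the ansatz:
  u_xx = 2 A y^{2} + B e^{- x}
  u_y = 2 A x^{2} y - C \sin{\left(y \right)}
  u_yy = 2 A x^{2} - C \cos{\left(y \right)}
Term by term:
  1/2·u^2·u_xx = A^{3} x^{4} y^{6} + \frac{A^{2} B x^{4} y^{4} e^{- x}}{2} + 2 A^{2} B x^{2} y^{4} e^{- x} + 2 A^{2} C x^{2} y^{4} \cos{\left(y \right)} + A B^{2} x^{2} y^{2} e^{- 2 x} + A B^{2} y^{2} e^{- 2 x} + A B C x^{2} y^{2} e^{- x} \cos{\left(y \right)} + 2 A B C y^{2} e^{- x} \cos{\left(y \right)} + A C^{2} y^{2} \cos^{2}{\left(y \right)} + \frac{B^{3} e^{- 3 x}}{2} + B^{2} C e^{- 2 x} \cos{\left(y \right)} + \frac{B C^{2} e^{- x} \cos^{2}{\left(y \right)}}{2}
  -u·u_y = - 2 A^{2} x^{4} y^{3} - 2 A B x^{2} y e^{- x} + A C x^{2} y^{2} \sin{\left(y \right)} - 2 A C x^{2} y \cos{\left(y \right)} + B C e^{- x} \sin{\left(y \right)} + C^{2} \sin{\left(y \right)} \cos{\left(y \right)}
  3·u·u_xx = 6 A^{2} x^{2} y^{4} + 3 A B x^{2} y^{2} e^{- x} + 6 A B y^{2} e^{- x} + 6 A C y^{2} \cos{\left(y \right)} + 3 B^{2} e^{- 2 x} + 3 B C e^{- x} \cos{\left(y \right)}
  -u·u_yy = - 2 A^{2} x^{4} y^{2} - 2 A B x^{2} e^{- x} + A C x^{2} y^{2} \cos{\left(y \right)} - 2 A C x^{2} \cos{\left(y \right)} + B C e^{- x} \cos{\left(y \right)} + C^{2} \cos^{2}{\left(y \right)}
Sum these and collect like terms in the independent variables.
This must equal f(x, y) identically; expanded, f = 8 x^{4} y^{6} + 4 x^{4} y^{4} e^{- x} - 8 x^{4} y^{3} - 8 x^{4} y^{2} - 24 x^{2} y^{4} \cos{\left(y \right)} + 24 x^{2} y^{4} + 16 x^{2} y^{4} e^{- x} - 6 x^{2} y^{2} \sin{\left(y \right)} - 6 x^{2} y^{2} \cos{\left(y \right)} - 12 x^{2} y^{2} e^{- x} \cos{\left(y \right)} + 12 x^{2} y^{2} e^{- x} + 8 x^{2} y^{2} e^{- 2 x} + 12 x^{2} y \cos{\left(y \right)} - 8 x^{2} y e^{- x} + 12 x^{2} \cos{\left(y \right)} - 8 x^{2} e^{- x} + 18 y^{2} \cos^{2}{\left(y \right)} - 36 y^{2} \cos{\left(y \right)} - 24 y^{2} e^{- x} \cos{\left(y \right)} + 24 y^{2} e^{- x} + 8 y^{2} e^{- 2 x} + 9 \sin{\left(y \right)} \cos{\left(y \right)} + 9 \cos^{2}{\left(y \right)} - 6 e^{- x} \sin{\left(y \right)} + 9 e^{- x} \cos^{2}{\left(y \right)} - 24 e^{- x} \cos{\left(y \right)} - 12 e^{- 2 x} \cos{\left(y \right)} + 12 e^{- 2 x} + 4 e^{- 3 x}.
Matching coefficients of the independent functions:
(each divided by its leading coefficient; functions giving the same equation are listed together)
  [x^{2} y^{4}, x^{4} y^{2}, x^{4} y^{3}]:  A^{2} - 4 = 0
  [x^{2} e^{- x}, y^{2} e^{- x}, x^{2} y e^{- x}, …]:  A B - 4 = 0
  [x^{2} \cos{\left(y \right)}, y^{2} \cos{\left(y \right)}, x^{2} y \cos{\left(y \right)}, …]:  A C + 6 = 0
  [x^{4} y^{6}]:  A^{3} - 8 = 0
  [y^{2} e^{- 2 x}, x^{2} y^{2} e^{- 2 x}]:  A B^{2} - 8 = 0
  [y^{2} \cos^{2}{\left(y \right)}]:  A C^{2} - 18 = 0
  [e^{- 2 x} \cos{\left(y \right)}]:  B^{2} C + 12 = 0
  [e^{- x} \sin{\left(y \right)}, e^{- x} \cos{\left(y \right)}]:  B C + 6 = 0
  [e^{- x} \cos^{2}{\left(y \right)}]:  B C^{2} - 18 = 0
  [\sin{\left(y \right)} \cos{\left(y \right)}, \cos^{2}{\left(y \right)}]:  C^{2} - 9 = 0
  [x^{2} y^{4} e^{- x}, x^{4} y^{4} e^{- x}]:  A^{2} B - 8 = 0
  [x^{2} y^{4} \cos{\left(y \right)}]:  A^{2} C + 12 = 0
  [y^{2} e^{- x} \cos{\left(y \right)}, x^{2} y^{2} e^{- x} \cos{\left(y \right)}]:  A B C + 12 = 0
  [e^{- 3 x}]:  B^{3} - 8 = 0
  [e^{- 2 x}]:  B^{2} - 4 = 0
Solving: A = 2, B = 2, C = -3.
Check against the point condition:
  u(0, 0) = -1  ⟹  B + C = -1  ✓
Hence u(x, y) = 2 x^{2} y^{2} - 3 \cos{\left(y \right)} + 2 e^{- x}.

Answer: u(x, y) = 2 x^{2} y^{2} - 3 \cos{\left(y \right)} + 2 e^{- x}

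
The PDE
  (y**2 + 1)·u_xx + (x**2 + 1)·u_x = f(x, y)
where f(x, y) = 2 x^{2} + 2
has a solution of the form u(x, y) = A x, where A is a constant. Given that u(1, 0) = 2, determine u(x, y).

Substitute the ansatz u = A x into the left-hand side.
Derivatives of the ansatz:
  u_xx = 0
  u_x = A
Term by term:
  (y**2 + 1)·u_xx = 0
  (x**2 + 1)·u_x = A x^{2} + A
So the left-hand side equals
  A x^{2} + A
This must equal f(x, y) = 2 x^{2} + 2 identically.
Matching coefficients of the independent functions:
  [constant term, x^{2}]:  A = 2
Solving: A = 2.
Check against the point condition:
  u(1, 0) = 2  ⟹  A = 2  ✓
Hence u(x, y) = 2 x.

Answer: u(x, y) = 2 x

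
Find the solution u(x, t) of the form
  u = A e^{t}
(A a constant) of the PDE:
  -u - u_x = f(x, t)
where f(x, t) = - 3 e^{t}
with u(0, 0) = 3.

Substitute the ansatz u = A e^{t} into the left-hand side.
Derivatives of the ansatz:
  u_x = 0
Term by term:
  -u = - A e^{t}
  -u_x = 0
So the left-hand side equals
  - A e^{t}
This must equal f(x, t) = - 3 e^{t} identically.
Matching coefficients of the independent functions:
  [e^{t}]:  - A = -3
Solving: A = 3.
Check against the point condition:
  u(0, 0) = 3  ⟹  A = 3  ✓
Hence u(x, t) = 3 e^{t}.

Answer: u(x, t) = 3 e^{t}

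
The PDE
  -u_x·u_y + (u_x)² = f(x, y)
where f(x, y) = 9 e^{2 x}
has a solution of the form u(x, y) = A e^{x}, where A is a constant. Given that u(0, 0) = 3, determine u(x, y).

Answer: u(x, y) = 3 e^{x}

Derivation:
Substitute the ansatz u = A e^{x} into the left-hand side.
Derivatives of the ansatz:
  u_x = A e^{x}
  u_y = 0
Term by term:
  -u_x·u_y = 0
  (u_x)² = A^{2} e^{2 x}
So the left-hand side equals
  A^{2} e^{2 x}
This must equal f(x, y) = 9 e^{2 x} identically.
Matching coefficients of the independent functions:
  [e^{2 x}]:  A^{2} = 9
These equations allow (A) = (-3) or (3).
Impose the point condition(s):
  u(0, 0) = 3  ⟹  A = 3
Only A = 3 satisfies everything.
Hence u(x, y) = 3 e^{x}.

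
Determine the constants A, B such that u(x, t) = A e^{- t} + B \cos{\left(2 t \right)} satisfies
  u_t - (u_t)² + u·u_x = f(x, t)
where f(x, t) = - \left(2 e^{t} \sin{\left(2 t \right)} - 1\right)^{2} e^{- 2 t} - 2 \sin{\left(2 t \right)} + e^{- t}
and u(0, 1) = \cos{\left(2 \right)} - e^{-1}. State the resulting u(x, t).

Substitute the ansatz u = A e^{- t} + B \cos{\left(2 t \right)} into the left-hand side.
Derivatives of the ansatz:
  u_t = - A e^{- t} - 2 B \sin{\left(2 t \right)}
  u_x = 0
Term by term:
  u_t = - A e^{- t} - 2 B \sin{\left(2 t \right)}
  -(u_t)² = - A^{2} e^{- 2 t} - 4 A B e^{- t} \sin{\left(2 t \right)} - 4 B^{2} \sin^{2}{\left(2 t \right)}
  u·u_x = 0
So the left-hand side equals
  - A^{2} e^{- 2 t} - 4 A B e^{- t} \sin{\left(2 t \right)} - A e^{- t} - 4 B^{2} \sin^{2}{\left(2 t \right)} - 2 B \sin{\left(2 t \right)}
This must equal f(x, t) identically; expanded, f = - 4 \sin^{2}{\left(2 t \right)} - 2 \sin{\left(2 t \right)} + 4 e^{- t} \sin{\left(2 t \right)} + e^{- t} - e^{- 2 t}.
Matching coefficients of the independent functions:
  [e^{- t} \sin{\left(2 t \right)}]:  - 4 A B = 4
  [e^{- 2 t}]:  - A^{2} = -1
  [e^{- t}]:  - A = 1
  [\sin{\left(2 t \right)}]:  - 2 B = -2
  [\sin^{2}{\left(2 t \right)}]:  - 4 B^{2} = -4
Solving: A = -1, B = 1.
Check against the point condition:
  u(0, 1) = \cos{\left(2 \right)} - e^{-1}  ⟹  \frac{A}{e} + B \cos{\left(2 \right)} = \cos{\left(2 \right)} - e^{-1}  ✓
Hence u(x, t) = \cos{\left(2 t \right)} - e^{- t}.

Answer: u(x, t) = \cos{\left(2 t \right)} - e^{- t}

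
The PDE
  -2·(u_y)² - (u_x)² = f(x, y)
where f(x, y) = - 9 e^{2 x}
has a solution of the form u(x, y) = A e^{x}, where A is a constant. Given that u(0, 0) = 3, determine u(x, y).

Answer: u(x, y) = 3 e^{x}

Derivation:
Substitute the ansatz u = A e^{x} into the left-hand side.
Derivatives of the ansatz:
  u_y = 0
  u_x = A e^{x}
Term by term:
  -2·(u_y)² = 0
  -(u_x)² = - A^{2} e^{2 x}
So the left-hand side equals
  - A^{2} e^{2 x}
This must equal f(x, y) = - 9 e^{2 x} identically.
Matching coefficients of the independent functions:
  [e^{2 x}]:  - A^{2} = -9
These equations allow (A) = (-3) or (3).
Impose the point condition(s):
  u(0, 0) = 3  ⟹  A = 3
Only A = 3 satisfies everything.
Hence u(x, y) = 3 e^{x}.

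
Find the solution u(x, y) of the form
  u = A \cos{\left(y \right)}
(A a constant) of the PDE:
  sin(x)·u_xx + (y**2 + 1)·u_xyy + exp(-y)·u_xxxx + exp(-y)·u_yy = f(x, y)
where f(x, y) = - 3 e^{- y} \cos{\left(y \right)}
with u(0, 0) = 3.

Answer: u(x, y) = 3 \cos{\left(y \right)}

Derivation:
Substitute the ansatz u = A \cos{\left(y \right)} into the left-hand side.
Derivatives of the ansatz:
  u_xx = 0
  u_xyy = 0
  u_xxxx = 0
  u_yy = - A \cos{\left(y \right)}
Term by term:
  sin(x)·u_xx = 0
  (y**2 + 1)·u_xyy = 0
  exp(-y)·u_xxxx = 0
  exp(-y)·u_yy = - A e^{- y} \cos{\left(y \right)}
So the left-hand side equals
  - A e^{- y} \cos{\left(y \right)}
This must equal f(x, y) = - 3 e^{- y} \cos{\left(y \right)} identically.
Matching coefficients of the independent functions:
  [e^{- y} \cos{\left(y \right)}]:  - A = -3
Solving: A = 3.
Check against the point condition:
  u(0, 0) = 3  ⟹  A = 3  ✓
Hence u(x, y) = 3 \cos{\left(y \right)}.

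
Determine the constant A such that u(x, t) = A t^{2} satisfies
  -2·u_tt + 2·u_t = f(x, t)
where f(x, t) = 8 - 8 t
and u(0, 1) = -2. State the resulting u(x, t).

Substitute the ansatz u = A t^{2} into the left-hand side.
Derivatives of the ansatz:
  u_tt = 2 A
  u_t = 2 A t
Term by term:
  -2·u_tt = - 4 A
  2·u_t = 4 A t
So the left-hand side equals
  4 A t - 4 A
This must equal f(x, t) = 8 - 8 t identically.
Matching coefficients of the independent functions:
  [constant term]:  - 4 A = 8
  [t]:  4 A = -8
Solving: A = -2.
Check against the point condition:
  u(0, 1) = -2  ⟹  A = -2  ✓
Hence u(x, t) = - 2 t^{2}.

Answer: u(x, t) = - 2 t^{2}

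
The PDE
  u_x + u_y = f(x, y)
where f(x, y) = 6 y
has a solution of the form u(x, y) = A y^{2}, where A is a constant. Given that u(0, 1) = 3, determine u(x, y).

Substitute the ansatz u = A y^{2} into the left-hand side.
Derivatives of the ansatz:
  u_x = 0
  u_y = 2 A y
Term by term:
  u_x = 0
  u_y = 2 A y
So the left-hand side equals
  2 A y
This must equal f(x, y) = 6 y identically.
Matching coefficients of the independent functions:
  [y]:  2 A = 6
Solving: A = 3.
Check against the point condition:
  u(0, 1) = 3  ⟹  A = 3  ✓
Hence u(x, y) = 3 y^{2}.

Answer: u(x, y) = 3 y^{2}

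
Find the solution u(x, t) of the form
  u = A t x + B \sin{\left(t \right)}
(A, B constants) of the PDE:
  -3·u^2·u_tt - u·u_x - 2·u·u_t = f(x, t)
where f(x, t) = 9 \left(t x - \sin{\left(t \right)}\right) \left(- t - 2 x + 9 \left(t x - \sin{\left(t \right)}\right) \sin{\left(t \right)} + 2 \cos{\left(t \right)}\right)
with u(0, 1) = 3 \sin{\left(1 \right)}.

Substitute the ansatz u = A t x + B \sin{\left(t \right)} into the left-hand side.
Derivatives of the ansatz:
  u_tt = - B \sin{\left(t \right)}
  u_x = A t
  u_t = A x + B \cos{\left(t \right)}
Term by term:
  -3·u^2·u_tt = 3 A^{2} B t^{2} x^{2} \sin{\left(t \right)} + 6 A B^{2} t x \sin^{2}{\left(t \right)} + 3 B^{3} \sin^{3}{\left(t \right)}
  -u·u_x = - A^{2} t^{2} x - A B t \sin{\left(t \right)}
  -2·u·u_t = - 2 A^{2} t x^{2} - 2 A B t x \cos{\left(t \right)} - 2 A B x \sin{\left(t \right)} - 2 B^{2} \sin{\left(t \right)} \cos{\left(t \right)}
So the left-hand side equals
  3 A^{2} B t^{2} x^{2} \sin{\left(t \right)} - A^{2} t^{2} x - 2 A^{2} t x^{2} + 6 A B^{2} t x \sin^{2}{\left(t \right)} - 2 A B t x \cos{\left(t \right)} - A B t \sin{\left(t \right)} - 2 A B x \sin{\left(t \right)} + 3 B^{3} \sin^{3}{\left(t \right)} - 2 B^{2} \sin{\left(t \right)} \cos{\left(t \right)}
This must equal f(x, t) identically; expanded, f = 81 t^{2} x^{2} \sin{\left(t \right)} - 9 t^{2} x - 18 t x^{2} - 162 t x \sin^{2}{\left(t \right)} + 18 t x \cos{\left(t \right)} + 9 t \sin{\left(t \right)} + 18 x \sin{\left(t \right)} + 81 \sin^{3}{\left(t \right)} - 18 \sin{\left(t \right)} \cos{\left(t \right)}.
Matching coefficients of the independent functions:
  [t x^{2}]:  - 2 A^{2} = -18
  [t \sin{\left(t \right)}]:  - A B = 9
  [t^{2} x]:  - A^{2} = -9
  [x \sin{\left(t \right)}, t x \cos{\left(t \right)}]:  - 2 A B = 18
  [\sin{\left(t \right)} \cos{\left(t \right)}]:  - 2 B^{2} = -18
  [t x \sin^{2}{\left(t \right)}]:  6 A B^{2} = -162
  [t^{2} x^{2} \sin{\left(t \right)}]:  3 A^{2} B = 81
  [\sin^{3}{\left(t \right)}]:  3 B^{3} = 81
Solving: A = -3, B = 3.
Check against the point condition:
  u(0, 1) = 3 \sin{\left(1 \right)}  ⟹  B \sin{\left(1 \right)} = 3 \sin{\left(1 \right)}  ✓
Hence u(x, t) = - 3 t x + 3 \sin{\left(t \right)}.

Answer: u(x, t) = - 3 t x + 3 \sin{\left(t \right)}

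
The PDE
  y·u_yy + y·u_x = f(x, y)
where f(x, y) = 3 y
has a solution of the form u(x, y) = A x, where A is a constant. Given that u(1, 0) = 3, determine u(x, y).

Answer: u(x, y) = 3 x

Derivation:
Substitute the ansatz u = A x into the left-hand side.
Derivatives of the ansatz:
  u_yy = 0
  u_x = A
Term by term:
  y·u_yy = 0
  y·u_x = A y
So the left-hand side equals
  A y
This must equal f(x, y) = 3 y identically.
Matching coefficients of the independent functions:
  [y]:  A = 3
Solving: A = 3.
Check against the point condition:
  u(1, 0) = 3  ⟹  A = 3  ✓
Hence u(x, y) = 3 x.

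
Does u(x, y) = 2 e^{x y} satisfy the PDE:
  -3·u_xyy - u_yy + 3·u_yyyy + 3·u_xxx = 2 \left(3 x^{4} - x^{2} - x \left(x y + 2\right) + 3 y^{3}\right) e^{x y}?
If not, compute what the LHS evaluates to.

Evaluate each term of the left-hand side for u = 2 e^{x y}.
Derivatives:
  u_xyy = 2 x^{2} y e^{x y} + 4 x e^{x y}
  u_yy = 2 x^{2} e^{x y}
  u_yyyy = 2 x^{4} e^{x y}
  u_xxx = 2 y^{3} e^{x y}
Terms:
  -3·u_xyy = - 6 x \left(x y + 2\right) e^{x y}
  -u_yy = - 2 x^{2} e^{x y}
  3·u_yyyy = 6 x^{4} e^{x y}
  3·u_xxx = 6 y^{3} e^{x y}
Sum: LHS = 2 \left(3 x^{4} - x^{2} - 3 x \left(x y + 2\right) + 3 y^{3}\right) e^{x y}
Given right-hand side: 2 \left(3 x^{4} - x^{2} - x \left(x y + 2\right) + 3 y^{3}\right) e^{x y}. Difference LHS − RHS = - 4 x \left(x y + 2\right) e^{x y} ≠ 0, so u is not a solution.

Answer: No, the LHS evaluates to 2 \left(3 x^{4} - x^{2} - 3 x \left(x y + 2\right) + 3 y^{3}\right) e^{x y}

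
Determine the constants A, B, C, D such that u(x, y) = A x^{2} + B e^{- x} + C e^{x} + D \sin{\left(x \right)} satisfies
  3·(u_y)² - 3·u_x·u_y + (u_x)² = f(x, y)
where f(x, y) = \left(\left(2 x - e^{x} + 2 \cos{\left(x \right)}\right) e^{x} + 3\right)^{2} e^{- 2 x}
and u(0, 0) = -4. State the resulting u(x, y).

Substitute the ansatz u = A x^{2} + B e^{- x} + C e^{x} + D \sin{\left(x \right)} into the left-hand side.
Derivatives of the ansatz:
  u_y = 0
  u_x = 2 A x - B e^{- x} + C e^{x} + D \cos{\left(x \right)}
Term by term:
  3·(u_y)² = 0
  -3·u_x·u_y = 0
  (u_x)² = 4 A^{2} x^{2} - 4 A B x e^{- x} + 4 A C x e^{x} + 4 A D x \cos{\left(x \right)} + B^{2} e^{- 2 x} - 2 B C - 2 B D e^{- x} \cos{\left(x \right)} + C^{2} e^{2 x} + 2 C D e^{x} \cos{\left(x \right)} + D^{2} \cos^{2}{\left(x \right)}
So the left-hand side equals
  4 A^{2} x^{2} - 4 A B x e^{- x} + 4 A C x e^{x} + 4 A D x \cos{\left(x \right)} + B^{2} e^{- 2 x} - 2 B C - 2 B D e^{- x} \cos{\left(x \right)} + C^{2} e^{2 x} + 2 C D e^{x} \cos{\left(x \right)} + D^{2} \cos^{2}{\left(x \right)}
This must equal f(x, y) identically; expanded, f = 4 x^{2} - 4 x e^{x} + 8 x \cos{\left(x \right)} + 12 x e^{- x} + e^{2 x} - 4 e^{x} \cos{\left(x \right)} + 4 \cos^{2}{\left(x \right)} - 6 + 12 e^{- x} \cos{\left(x \right)} + 9 e^{- 2 x}.
Matching coefficients of the independent functions:
  [constant term]:  - 2 B C = -6
  [x^{2}]:  4 A^{2} = 4
  [x e^{- x}]:  - 4 A B = 12
  [x e^{x}]:  4 A C = -4
  [x \cos{\left(x \right)}]:  4 A D = 8
  [e^{- x} \cos{\left(x \right)}]:  - 2 B D = 12
  [e^{x} \cos{\left(x \right)}]:  2 C D = -4
  [e^{- 2 x}]:  B^{2} = 9
  [e^{2 x}]:  C^{2} = 1
  [\cos^{2}{\left(x \right)}]:  D^{2} = 4
These equations allow (A, B, C, D) = (-1, 3, 1, -2) or (1, -3, -1, 2).
Impose the point condition(s):
  u(0, 0) = -4  ⟹  B + C = -4
Only A = 1, B = -3, C = -1, D = 2 satisfies everything.
Hence u(x, y) = x^{2} - e^{x} + 2 \sin{\left(x \right)} - 3 e^{- x}.

Answer: u(x, y) = x^{2} - e^{x} + 2 \sin{\left(x \right)} - 3 e^{- x}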